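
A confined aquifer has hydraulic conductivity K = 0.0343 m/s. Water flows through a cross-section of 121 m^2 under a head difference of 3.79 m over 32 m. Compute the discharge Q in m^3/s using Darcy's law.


Darcy's law: Q = K * A * i, where i = dh/L.
Hydraulic gradient i = 3.79 / 32 = 0.118438.
Q = 0.0343 * 121 * 0.118438
  = 0.4916 m^3/s.

0.4916


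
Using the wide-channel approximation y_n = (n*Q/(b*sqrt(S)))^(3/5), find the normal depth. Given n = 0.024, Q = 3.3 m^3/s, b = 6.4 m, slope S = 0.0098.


We use the wide-channel approximation y_n = (n*Q/(b*sqrt(S)))^(3/5).
sqrt(S) = sqrt(0.0098) = 0.098995.
Numerator: n*Q = 0.024 * 3.3 = 0.0792.
Denominator: b*sqrt(S) = 6.4 * 0.098995 = 0.633568.
arg = 0.125.
y_n = 0.125^(3/5) = 0.2872 m.

0.2872


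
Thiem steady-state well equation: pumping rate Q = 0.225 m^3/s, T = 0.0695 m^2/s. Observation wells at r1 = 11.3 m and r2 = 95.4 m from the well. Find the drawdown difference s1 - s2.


Thiem equation: s1 - s2 = Q/(2*pi*T) * ln(r2/r1).
ln(r2/r1) = ln(95.4/11.3) = 2.1333.
Q/(2*pi*T) = 0.225 / (2*pi*0.0695) = 0.225 / 0.4367 = 0.5152.
s1 - s2 = 0.5152 * 2.1333 = 1.0992 m.

1.0992


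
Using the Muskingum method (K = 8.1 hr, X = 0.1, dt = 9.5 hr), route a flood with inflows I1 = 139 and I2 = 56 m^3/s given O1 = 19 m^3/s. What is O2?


Muskingum coefficients:
denom = 2*K*(1-X) + dt = 2*8.1*(1-0.1) + 9.5 = 24.08.
C0 = (dt - 2*K*X)/denom = (9.5 - 2*8.1*0.1)/24.08 = 0.3272.
C1 = (dt + 2*K*X)/denom = (9.5 + 2*8.1*0.1)/24.08 = 0.4618.
C2 = (2*K*(1-X) - dt)/denom = 0.211.
O2 = C0*I2 + C1*I1 + C2*O1
   = 0.3272*56 + 0.4618*139 + 0.211*19
   = 86.52 m^3/s.

86.52


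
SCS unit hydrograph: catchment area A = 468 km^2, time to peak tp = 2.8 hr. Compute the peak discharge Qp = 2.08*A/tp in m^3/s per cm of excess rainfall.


SCS formula: Qp = 2.08 * A / tp.
Qp = 2.08 * 468 / 2.8
   = 973.44 / 2.8
   = 347.66 m^3/s per cm.

347.66


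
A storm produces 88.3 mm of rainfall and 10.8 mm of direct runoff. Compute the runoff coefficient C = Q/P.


The runoff coefficient C = runoff depth / rainfall depth.
C = 10.8 / 88.3
  = 0.1223.

0.1223


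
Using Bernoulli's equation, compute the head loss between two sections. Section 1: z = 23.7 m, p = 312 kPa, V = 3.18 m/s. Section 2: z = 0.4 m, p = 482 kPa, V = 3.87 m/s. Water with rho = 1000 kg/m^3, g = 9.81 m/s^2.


Total head at each section: H = z + p/(rho*g) + V^2/(2g).
H1 = 23.7 + 312*1000/(1000*9.81) + 3.18^2/(2*9.81)
   = 23.7 + 31.804 + 0.5154
   = 56.02 m.
H2 = 0.4 + 482*1000/(1000*9.81) + 3.87^2/(2*9.81)
   = 0.4 + 49.134 + 0.7633
   = 50.297 m.
h_L = H1 - H2 = 56.02 - 50.297 = 5.723 m.

5.723


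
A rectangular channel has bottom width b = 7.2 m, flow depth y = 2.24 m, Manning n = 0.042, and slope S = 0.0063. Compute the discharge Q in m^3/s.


For a rectangular channel, the cross-sectional area A = b * y = 7.2 * 2.24 = 16.13 m^2.
The wetted perimeter P = b + 2y = 7.2 + 2*2.24 = 11.68 m.
Hydraulic radius R = A/P = 16.13/11.68 = 1.3808 m.
Velocity V = (1/n)*R^(2/3)*S^(1/2) = (1/0.042)*1.3808^(2/3)*0.0063^(1/2) = 2.3434 m/s.
Discharge Q = A * V = 16.13 * 2.3434 = 37.794 m^3/s.

37.794


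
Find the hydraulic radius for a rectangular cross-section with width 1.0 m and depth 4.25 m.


For a rectangular section:
Flow area A = b * y = 1.0 * 4.25 = 4.25 m^2.
Wetted perimeter P = b + 2y = 1.0 + 2*4.25 = 9.5 m.
Hydraulic radius R = A/P = 4.25 / 9.5 = 0.4474 m.

0.4474


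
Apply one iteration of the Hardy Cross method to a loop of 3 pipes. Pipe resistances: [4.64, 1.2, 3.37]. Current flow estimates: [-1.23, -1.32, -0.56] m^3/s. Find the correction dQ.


Numerator terms (r*Q*|Q|): 4.64*-1.23*|-1.23| = -7.0199; 1.2*-1.32*|-1.32| = -2.0909; 3.37*-0.56*|-0.56| = -1.0568.
Sum of numerator = -10.1676.
Denominator terms (r*|Q|): 4.64*|-1.23| = 5.7072; 1.2*|-1.32| = 1.584; 3.37*|-0.56| = 1.8872.
2 * sum of denominator = 2 * 9.1784 = 18.3568.
dQ = --10.1676 / 18.3568 = 0.5539 m^3/s.

0.5539


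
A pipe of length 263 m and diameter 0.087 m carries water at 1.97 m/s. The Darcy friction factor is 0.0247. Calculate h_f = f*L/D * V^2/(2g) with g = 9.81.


Darcy-Weisbach equation: h_f = f * (L/D) * V^2/(2g).
f * L/D = 0.0247 * 263/0.087 = 74.6678.
V^2/(2g) = 1.97^2 / (2*9.81) = 3.8809 / 19.62 = 0.1978 m.
h_f = 74.6678 * 0.1978 = 14.77 m.

14.77


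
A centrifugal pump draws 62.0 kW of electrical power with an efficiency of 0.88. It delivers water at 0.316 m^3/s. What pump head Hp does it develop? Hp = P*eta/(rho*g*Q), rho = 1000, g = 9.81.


Pump head formula: Hp = P * eta / (rho * g * Q).
Numerator: P * eta = 62.0 * 1000 * 0.88 = 54560.0 W.
Denominator: rho * g * Q = 1000 * 9.81 * 0.316 = 3099.96.
Hp = 54560.0 / 3099.96 = 17.6 m.

17.6


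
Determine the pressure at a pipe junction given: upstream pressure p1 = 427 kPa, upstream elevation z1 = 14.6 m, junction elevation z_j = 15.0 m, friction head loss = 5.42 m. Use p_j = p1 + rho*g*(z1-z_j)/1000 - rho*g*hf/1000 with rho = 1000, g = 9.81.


Junction pressure: p_j = p1 + rho*g*(z1 - z_j)/1000 - rho*g*hf/1000.
Elevation term = 1000*9.81*(14.6 - 15.0)/1000 = -3.924 kPa.
Friction term = 1000*9.81*5.42/1000 = 53.17 kPa.
p_j = 427 + -3.924 - 53.17 = 369.91 kPa.

369.91


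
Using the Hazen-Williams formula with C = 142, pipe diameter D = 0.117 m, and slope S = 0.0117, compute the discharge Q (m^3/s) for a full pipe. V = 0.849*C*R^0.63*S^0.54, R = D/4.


For a full circular pipe, R = D/4 = 0.117/4 = 0.0293 m.
V = 0.849 * 142 * 0.0293^0.63 * 0.0117^0.54
  = 0.849 * 142 * 0.108059 * 0.090536
  = 1.1794 m/s.
Pipe area A = pi*D^2/4 = pi*0.117^2/4 = 0.0108 m^2.
Q = A * V = 0.0108 * 1.1794 = 0.0127 m^3/s.

0.0127


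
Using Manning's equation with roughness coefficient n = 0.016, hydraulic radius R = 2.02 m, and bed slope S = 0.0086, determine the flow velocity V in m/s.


Manning's equation gives V = (1/n) * R^(2/3) * S^(1/2).
First, compute R^(2/3) = 2.02^(2/3) = 1.598.
Next, S^(1/2) = 0.0086^(1/2) = 0.092736.
Then 1/n = 1/0.016 = 62.5.
V = 62.5 * 1.598 * 0.092736 = 9.2618 m/s.

9.2618


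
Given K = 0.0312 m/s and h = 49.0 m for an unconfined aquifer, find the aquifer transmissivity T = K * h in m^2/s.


Transmissivity is defined as T = K * h.
T = 0.0312 * 49.0
  = 1.5288 m^2/s.

1.5288


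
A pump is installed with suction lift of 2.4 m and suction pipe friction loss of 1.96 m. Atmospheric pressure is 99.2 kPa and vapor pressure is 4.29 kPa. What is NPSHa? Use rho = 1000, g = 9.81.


NPSHa = p_atm/(rho*g) - z_s - hf_s - p_vap/(rho*g).
p_atm/(rho*g) = 99.2*1000 / (1000*9.81) = 10.112 m.
p_vap/(rho*g) = 4.29*1000 / (1000*9.81) = 0.437 m.
NPSHa = 10.112 - 2.4 - 1.96 - 0.437
      = 5.31 m.

5.31


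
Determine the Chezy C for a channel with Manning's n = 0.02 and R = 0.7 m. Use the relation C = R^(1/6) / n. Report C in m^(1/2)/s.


The Chezy coefficient relates to Manning's n through C = R^(1/6) / n.
R^(1/6) = 0.7^(1/6) = 0.942287.
C = 0.942287 / 0.02 = 47.11 m^(1/2)/s.

47.11


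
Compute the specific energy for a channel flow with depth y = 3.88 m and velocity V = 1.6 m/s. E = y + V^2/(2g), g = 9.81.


Specific energy E = y + V^2/(2g).
Velocity head = V^2/(2g) = 1.6^2 / (2*9.81) = 2.56 / 19.62 = 0.1305 m.
E = 3.88 + 0.1305 = 4.0105 m.

4.0105


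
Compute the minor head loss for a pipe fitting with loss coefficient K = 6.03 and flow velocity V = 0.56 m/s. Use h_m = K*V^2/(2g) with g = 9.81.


Minor loss formula: h_m = K * V^2/(2g).
V^2 = 0.56^2 = 0.3136.
V^2/(2g) = 0.3136 / 19.62 = 0.016 m.
h_m = 6.03 * 0.016 = 0.0964 m.

0.0964


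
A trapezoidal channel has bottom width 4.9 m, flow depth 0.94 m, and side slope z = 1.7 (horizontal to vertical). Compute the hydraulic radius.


For a trapezoidal section with side slope z:
A = (b + z*y)*y = (4.9 + 1.7*0.94)*0.94 = 6.108 m^2.
P = b + 2*y*sqrt(1 + z^2) = 4.9 + 2*0.94*sqrt(1 + 1.7^2) = 8.608 m.
R = A/P = 6.108 / 8.608 = 0.7096 m.

0.7096


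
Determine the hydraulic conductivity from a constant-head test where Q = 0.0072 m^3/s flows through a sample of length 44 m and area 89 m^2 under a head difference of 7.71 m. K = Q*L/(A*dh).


From K = Q*L / (A*dh):
Numerator: Q*L = 0.0072 * 44 = 0.3168.
Denominator: A*dh = 89 * 7.71 = 686.19.
K = 0.3168 / 686.19 = 0.000462 m/s.

0.000462


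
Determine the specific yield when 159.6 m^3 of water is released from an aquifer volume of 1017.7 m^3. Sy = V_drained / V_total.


Specific yield Sy = Volume drained / Total volume.
Sy = 159.6 / 1017.7
   = 0.1568.

0.1568


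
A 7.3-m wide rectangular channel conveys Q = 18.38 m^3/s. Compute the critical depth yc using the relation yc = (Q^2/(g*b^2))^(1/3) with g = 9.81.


Using yc = (Q^2 / (g * b^2))^(1/3):
Q^2 = 18.38^2 = 337.82.
g * b^2 = 9.81 * 7.3^2 = 9.81 * 53.29 = 522.77.
Q^2 / (g*b^2) = 337.82 / 522.77 = 0.6462.
yc = 0.6462^(1/3) = 0.8646 m.

0.8646


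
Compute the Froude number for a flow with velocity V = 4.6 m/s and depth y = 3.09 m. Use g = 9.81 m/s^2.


The Froude number is defined as Fr = V / sqrt(g*y).
g*y = 9.81 * 3.09 = 30.3129.
sqrt(g*y) = sqrt(30.3129) = 5.5057.
Fr = 4.6 / 5.5057 = 0.8355.

0.8355


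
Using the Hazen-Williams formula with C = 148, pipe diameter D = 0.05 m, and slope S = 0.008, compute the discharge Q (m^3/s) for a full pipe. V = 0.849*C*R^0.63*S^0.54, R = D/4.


For a full circular pipe, R = D/4 = 0.05/4 = 0.0125 m.
V = 0.849 * 148 * 0.0125^0.63 * 0.008^0.54
  = 0.849 * 148 * 0.063249 * 0.073734
  = 0.586 m/s.
Pipe area A = pi*D^2/4 = pi*0.05^2/4 = 0.002 m^2.
Q = A * V = 0.002 * 0.586 = 0.0012 m^3/s.

0.0012


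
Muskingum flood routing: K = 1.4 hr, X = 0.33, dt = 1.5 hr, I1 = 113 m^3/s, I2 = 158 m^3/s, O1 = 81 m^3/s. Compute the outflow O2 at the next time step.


Muskingum coefficients:
denom = 2*K*(1-X) + dt = 2*1.4*(1-0.33) + 1.5 = 3.376.
C0 = (dt - 2*K*X)/denom = (1.5 - 2*1.4*0.33)/3.376 = 0.1706.
C1 = (dt + 2*K*X)/denom = (1.5 + 2*1.4*0.33)/3.376 = 0.718.
C2 = (2*K*(1-X) - dt)/denom = 0.1114.
O2 = C0*I2 + C1*I1 + C2*O1
   = 0.1706*158 + 0.718*113 + 0.1114*81
   = 117.11 m^3/s.

117.11


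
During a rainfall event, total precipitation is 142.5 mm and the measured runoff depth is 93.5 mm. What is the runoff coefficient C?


The runoff coefficient C = runoff depth / rainfall depth.
C = 93.5 / 142.5
  = 0.6561.

0.6561


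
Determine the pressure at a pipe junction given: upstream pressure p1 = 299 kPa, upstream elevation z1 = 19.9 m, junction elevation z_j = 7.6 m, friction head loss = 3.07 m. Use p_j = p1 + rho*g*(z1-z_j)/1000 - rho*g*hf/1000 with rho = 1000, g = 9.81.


Junction pressure: p_j = p1 + rho*g*(z1 - z_j)/1000 - rho*g*hf/1000.
Elevation term = 1000*9.81*(19.9 - 7.6)/1000 = 120.663 kPa.
Friction term = 1000*9.81*3.07/1000 = 30.117 kPa.
p_j = 299 + 120.663 - 30.117 = 389.55 kPa.

389.55


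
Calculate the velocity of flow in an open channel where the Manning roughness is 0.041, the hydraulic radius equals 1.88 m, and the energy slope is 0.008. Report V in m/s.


Manning's equation gives V = (1/n) * R^(2/3) * S^(1/2).
First, compute R^(2/3) = 1.88^(2/3) = 1.5233.
Next, S^(1/2) = 0.008^(1/2) = 0.089443.
Then 1/n = 1/0.041 = 24.39.
V = 24.39 * 1.5233 * 0.089443 = 3.323 m/s.

3.323


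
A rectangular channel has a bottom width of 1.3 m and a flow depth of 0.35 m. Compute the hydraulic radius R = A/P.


For a rectangular section:
Flow area A = b * y = 1.3 * 0.35 = 0.45 m^2.
Wetted perimeter P = b + 2y = 1.3 + 2*0.35 = 2.0 m.
Hydraulic radius R = A/P = 0.45 / 2.0 = 0.2275 m.

0.2275


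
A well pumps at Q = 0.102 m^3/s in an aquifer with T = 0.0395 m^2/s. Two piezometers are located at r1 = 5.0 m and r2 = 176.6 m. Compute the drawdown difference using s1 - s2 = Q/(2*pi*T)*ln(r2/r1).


Thiem equation: s1 - s2 = Q/(2*pi*T) * ln(r2/r1).
ln(r2/r1) = ln(176.6/5.0) = 3.5644.
Q/(2*pi*T) = 0.102 / (2*pi*0.0395) = 0.102 / 0.2482 = 0.411.
s1 - s2 = 0.411 * 3.5644 = 1.4649 m.

1.4649


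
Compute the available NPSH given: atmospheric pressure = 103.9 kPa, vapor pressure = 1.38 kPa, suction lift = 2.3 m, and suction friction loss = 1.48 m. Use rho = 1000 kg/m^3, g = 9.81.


NPSHa = p_atm/(rho*g) - z_s - hf_s - p_vap/(rho*g).
p_atm/(rho*g) = 103.9*1000 / (1000*9.81) = 10.591 m.
p_vap/(rho*g) = 1.38*1000 / (1000*9.81) = 0.141 m.
NPSHa = 10.591 - 2.3 - 1.48 - 0.141
      = 6.67 m.

6.67


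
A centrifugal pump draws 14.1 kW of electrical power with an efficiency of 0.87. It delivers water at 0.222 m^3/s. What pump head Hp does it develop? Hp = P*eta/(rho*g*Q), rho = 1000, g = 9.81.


Pump head formula: Hp = P * eta / (rho * g * Q).
Numerator: P * eta = 14.1 * 1000 * 0.87 = 12267.0 W.
Denominator: rho * g * Q = 1000 * 9.81 * 0.222 = 2177.82.
Hp = 12267.0 / 2177.82 = 5.63 m.

5.63


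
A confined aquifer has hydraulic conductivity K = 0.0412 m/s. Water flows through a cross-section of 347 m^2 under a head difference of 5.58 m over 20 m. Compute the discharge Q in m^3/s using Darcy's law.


Darcy's law: Q = K * A * i, where i = dh/L.
Hydraulic gradient i = 5.58 / 20 = 0.279.
Q = 0.0412 * 347 * 0.279
  = 3.9887 m^3/s.

3.9887


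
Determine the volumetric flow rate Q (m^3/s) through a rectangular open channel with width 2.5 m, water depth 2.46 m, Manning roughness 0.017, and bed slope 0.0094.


For a rectangular channel, the cross-sectional area A = b * y = 2.5 * 2.46 = 6.15 m^2.
The wetted perimeter P = b + 2y = 2.5 + 2*2.46 = 7.42 m.
Hydraulic radius R = A/P = 6.15/7.42 = 0.8288 m.
Velocity V = (1/n)*R^(2/3)*S^(1/2) = (1/0.017)*0.8288^(2/3)*0.0094^(1/2) = 5.0323 m/s.
Discharge Q = A * V = 6.15 * 5.0323 = 30.948 m^3/s.

30.948


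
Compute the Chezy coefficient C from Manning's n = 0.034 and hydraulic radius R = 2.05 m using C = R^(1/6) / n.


The Chezy coefficient relates to Manning's n through C = R^(1/6) / n.
R^(1/6) = 2.05^(1/6) = 1.127091.
C = 1.127091 / 0.034 = 33.15 m^(1/2)/s.

33.15


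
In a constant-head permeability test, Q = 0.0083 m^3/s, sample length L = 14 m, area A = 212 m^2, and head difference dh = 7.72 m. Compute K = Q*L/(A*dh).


From K = Q*L / (A*dh):
Numerator: Q*L = 0.0083 * 14 = 0.1162.
Denominator: A*dh = 212 * 7.72 = 1636.64.
K = 0.1162 / 1636.64 = 7.1e-05 m/s.

7.1e-05


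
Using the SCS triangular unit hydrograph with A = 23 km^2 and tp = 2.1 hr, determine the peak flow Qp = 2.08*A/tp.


SCS formula: Qp = 2.08 * A / tp.
Qp = 2.08 * 23 / 2.1
   = 47.84 / 2.1
   = 22.78 m^3/s per cm.

22.78


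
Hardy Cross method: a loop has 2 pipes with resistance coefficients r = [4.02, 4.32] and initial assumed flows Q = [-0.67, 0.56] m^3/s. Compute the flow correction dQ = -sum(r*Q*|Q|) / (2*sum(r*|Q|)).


Numerator terms (r*Q*|Q|): 4.02*-0.67*|-0.67| = -1.8046; 4.32*0.56*|0.56| = 1.3548.
Sum of numerator = -0.4498.
Denominator terms (r*|Q|): 4.02*|-0.67| = 2.6934; 4.32*|0.56| = 2.4192.
2 * sum of denominator = 2 * 5.1126 = 10.2252.
dQ = --0.4498 / 10.2252 = 0.044 m^3/s.

0.044


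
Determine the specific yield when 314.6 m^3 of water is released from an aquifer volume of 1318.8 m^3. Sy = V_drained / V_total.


Specific yield Sy = Volume drained / Total volume.
Sy = 314.6 / 1318.8
   = 0.2386.

0.2386


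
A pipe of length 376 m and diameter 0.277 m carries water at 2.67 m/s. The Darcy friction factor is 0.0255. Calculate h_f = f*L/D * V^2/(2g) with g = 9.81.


Darcy-Weisbach equation: h_f = f * (L/D) * V^2/(2g).
f * L/D = 0.0255 * 376/0.277 = 34.6137.
V^2/(2g) = 2.67^2 / (2*9.81) = 7.1289 / 19.62 = 0.3633 m.
h_f = 34.6137 * 0.3633 = 12.577 m.

12.577


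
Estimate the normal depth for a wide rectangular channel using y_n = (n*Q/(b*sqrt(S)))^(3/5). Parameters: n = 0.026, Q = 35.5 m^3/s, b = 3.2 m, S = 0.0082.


We use the wide-channel approximation y_n = (n*Q/(b*sqrt(S)))^(3/5).
sqrt(S) = sqrt(0.0082) = 0.090554.
Numerator: n*Q = 0.026 * 35.5 = 0.923.
Denominator: b*sqrt(S) = 3.2 * 0.090554 = 0.289773.
arg = 3.1853.
y_n = 3.1853^(3/5) = 2.0039 m.

2.0039


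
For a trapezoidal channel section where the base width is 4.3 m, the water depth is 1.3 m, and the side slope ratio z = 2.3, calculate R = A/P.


For a trapezoidal section with side slope z:
A = (b + z*y)*y = (4.3 + 2.3*1.3)*1.3 = 9.477 m^2.
P = b + 2*y*sqrt(1 + z^2) = 4.3 + 2*1.3*sqrt(1 + 2.3^2) = 10.821 m.
R = A/P = 9.477 / 10.821 = 0.8758 m.

0.8758


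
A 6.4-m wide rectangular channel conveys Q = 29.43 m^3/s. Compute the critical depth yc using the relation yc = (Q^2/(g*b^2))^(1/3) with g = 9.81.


Using yc = (Q^2 / (g * b^2))^(1/3):
Q^2 = 29.43^2 = 866.12.
g * b^2 = 9.81 * 6.4^2 = 9.81 * 40.96 = 401.82.
Q^2 / (g*b^2) = 866.12 / 401.82 = 2.1555.
yc = 2.1555^(1/3) = 1.2918 m.

1.2918


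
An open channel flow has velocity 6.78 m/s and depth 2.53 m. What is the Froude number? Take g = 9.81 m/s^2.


The Froude number is defined as Fr = V / sqrt(g*y).
g*y = 9.81 * 2.53 = 24.8193.
sqrt(g*y) = sqrt(24.8193) = 4.9819.
Fr = 6.78 / 4.9819 = 1.3609.

1.3609


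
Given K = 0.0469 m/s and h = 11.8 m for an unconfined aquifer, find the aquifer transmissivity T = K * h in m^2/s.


Transmissivity is defined as T = K * h.
T = 0.0469 * 11.8
  = 0.5534 m^2/s.

0.5534


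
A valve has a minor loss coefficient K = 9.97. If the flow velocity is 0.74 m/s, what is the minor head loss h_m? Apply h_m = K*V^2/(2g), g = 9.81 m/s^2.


Minor loss formula: h_m = K * V^2/(2g).
V^2 = 0.74^2 = 0.5476.
V^2/(2g) = 0.5476 / 19.62 = 0.0279 m.
h_m = 9.97 * 0.0279 = 0.2783 m.

0.2783


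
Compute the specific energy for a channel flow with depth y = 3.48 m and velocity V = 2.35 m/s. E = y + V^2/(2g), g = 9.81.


Specific energy E = y + V^2/(2g).
Velocity head = V^2/(2g) = 2.35^2 / (2*9.81) = 5.5225 / 19.62 = 0.2815 m.
E = 3.48 + 0.2815 = 3.7615 m.

3.7615


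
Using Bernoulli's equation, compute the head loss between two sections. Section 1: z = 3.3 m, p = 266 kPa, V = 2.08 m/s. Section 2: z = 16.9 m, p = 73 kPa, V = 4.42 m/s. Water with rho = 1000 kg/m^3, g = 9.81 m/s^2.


Total head at each section: H = z + p/(rho*g) + V^2/(2g).
H1 = 3.3 + 266*1000/(1000*9.81) + 2.08^2/(2*9.81)
   = 3.3 + 27.115 + 0.2205
   = 30.636 m.
H2 = 16.9 + 73*1000/(1000*9.81) + 4.42^2/(2*9.81)
   = 16.9 + 7.441 + 0.9957
   = 25.337 m.
h_L = H1 - H2 = 30.636 - 25.337 = 5.299 m.

5.299


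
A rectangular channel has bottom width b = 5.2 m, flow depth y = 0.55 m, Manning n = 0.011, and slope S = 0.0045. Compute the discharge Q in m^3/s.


For a rectangular channel, the cross-sectional area A = b * y = 5.2 * 0.55 = 2.86 m^2.
The wetted perimeter P = b + 2y = 5.2 + 2*0.55 = 6.3 m.
Hydraulic radius R = A/P = 2.86/6.3 = 0.454 m.
Velocity V = (1/n)*R^(2/3)*S^(1/2) = (1/0.011)*0.454^(2/3)*0.0045^(1/2) = 3.6022 m/s.
Discharge Q = A * V = 2.86 * 3.6022 = 10.302 m^3/s.

10.302


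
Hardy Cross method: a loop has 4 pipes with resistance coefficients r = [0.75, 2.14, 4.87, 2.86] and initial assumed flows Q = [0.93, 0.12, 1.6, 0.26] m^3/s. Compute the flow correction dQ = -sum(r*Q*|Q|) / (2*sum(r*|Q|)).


Numerator terms (r*Q*|Q|): 0.75*0.93*|0.93| = 0.6487; 2.14*0.12*|0.12| = 0.0308; 4.87*1.6*|1.6| = 12.4672; 2.86*0.26*|0.26| = 0.1933.
Sum of numerator = 13.34.
Denominator terms (r*|Q|): 0.75*|0.93| = 0.6975; 2.14*|0.12| = 0.2568; 4.87*|1.6| = 7.792; 2.86*|0.26| = 0.7436.
2 * sum of denominator = 2 * 9.4899 = 18.9798.
dQ = -13.34 / 18.9798 = -0.7029 m^3/s.

-0.7029


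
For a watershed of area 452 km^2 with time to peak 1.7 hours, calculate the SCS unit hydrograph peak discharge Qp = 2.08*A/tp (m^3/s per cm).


SCS formula: Qp = 2.08 * A / tp.
Qp = 2.08 * 452 / 1.7
   = 940.16 / 1.7
   = 553.04 m^3/s per cm.

553.04


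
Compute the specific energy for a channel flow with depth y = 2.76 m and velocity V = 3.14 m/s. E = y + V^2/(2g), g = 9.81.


Specific energy E = y + V^2/(2g).
Velocity head = V^2/(2g) = 3.14^2 / (2*9.81) = 9.8596 / 19.62 = 0.5025 m.
E = 2.76 + 0.5025 = 3.2625 m.

3.2625


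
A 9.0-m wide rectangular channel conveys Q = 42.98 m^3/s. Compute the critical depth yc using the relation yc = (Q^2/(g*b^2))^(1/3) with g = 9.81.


Using yc = (Q^2 / (g * b^2))^(1/3):
Q^2 = 42.98^2 = 1847.28.
g * b^2 = 9.81 * 9.0^2 = 9.81 * 81.0 = 794.61.
Q^2 / (g*b^2) = 1847.28 / 794.61 = 2.3248.
yc = 2.3248^(1/3) = 1.3247 m.

1.3247


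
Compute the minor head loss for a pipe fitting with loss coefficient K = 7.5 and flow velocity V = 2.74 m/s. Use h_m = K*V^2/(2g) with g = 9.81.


Minor loss formula: h_m = K * V^2/(2g).
V^2 = 2.74^2 = 7.5076.
V^2/(2g) = 7.5076 / 19.62 = 0.3827 m.
h_m = 7.5 * 0.3827 = 2.8699 m.

2.8699


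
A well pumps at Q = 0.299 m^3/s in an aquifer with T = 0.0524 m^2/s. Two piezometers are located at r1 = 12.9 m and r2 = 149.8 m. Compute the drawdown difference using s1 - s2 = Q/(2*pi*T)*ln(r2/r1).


Thiem equation: s1 - s2 = Q/(2*pi*T) * ln(r2/r1).
ln(r2/r1) = ln(149.8/12.9) = 2.4521.
Q/(2*pi*T) = 0.299 / (2*pi*0.0524) = 0.299 / 0.3292 = 0.9082.
s1 - s2 = 0.9082 * 2.4521 = 2.2269 m.

2.2269


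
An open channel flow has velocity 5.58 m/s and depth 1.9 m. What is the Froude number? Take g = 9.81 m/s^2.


The Froude number is defined as Fr = V / sqrt(g*y).
g*y = 9.81 * 1.9 = 18.639.
sqrt(g*y) = sqrt(18.639) = 4.3173.
Fr = 5.58 / 4.3173 = 1.2925.

1.2925


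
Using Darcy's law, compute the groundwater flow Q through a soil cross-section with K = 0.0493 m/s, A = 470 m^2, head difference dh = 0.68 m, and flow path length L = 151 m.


Darcy's law: Q = K * A * i, where i = dh/L.
Hydraulic gradient i = 0.68 / 151 = 0.004503.
Q = 0.0493 * 470 * 0.004503
  = 0.1043 m^3/s.

0.1043


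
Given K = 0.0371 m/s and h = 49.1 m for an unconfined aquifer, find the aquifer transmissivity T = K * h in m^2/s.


Transmissivity is defined as T = K * h.
T = 0.0371 * 49.1
  = 1.8216 m^2/s.

1.8216


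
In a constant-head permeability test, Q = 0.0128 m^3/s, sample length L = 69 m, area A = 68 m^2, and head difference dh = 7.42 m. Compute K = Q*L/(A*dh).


From K = Q*L / (A*dh):
Numerator: Q*L = 0.0128 * 69 = 0.8832.
Denominator: A*dh = 68 * 7.42 = 504.56.
K = 0.8832 / 504.56 = 0.00175 m/s.

0.00175


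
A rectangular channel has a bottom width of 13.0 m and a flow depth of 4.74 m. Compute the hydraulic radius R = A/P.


For a rectangular section:
Flow area A = b * y = 13.0 * 4.74 = 61.62 m^2.
Wetted perimeter P = b + 2y = 13.0 + 2*4.74 = 22.48 m.
Hydraulic radius R = A/P = 61.62 / 22.48 = 2.7411 m.

2.7411


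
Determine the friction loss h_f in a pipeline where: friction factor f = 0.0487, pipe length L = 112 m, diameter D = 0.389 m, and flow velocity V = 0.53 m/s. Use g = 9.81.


Darcy-Weisbach equation: h_f = f * (L/D) * V^2/(2g).
f * L/D = 0.0487 * 112/0.389 = 14.0216.
V^2/(2g) = 0.53^2 / (2*9.81) = 0.2809 / 19.62 = 0.0143 m.
h_f = 14.0216 * 0.0143 = 0.201 m.

0.201


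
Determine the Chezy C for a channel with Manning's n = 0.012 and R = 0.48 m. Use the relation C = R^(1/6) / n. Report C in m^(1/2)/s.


The Chezy coefficient relates to Manning's n through C = R^(1/6) / n.
R^(1/6) = 0.48^(1/6) = 0.884858.
C = 0.884858 / 0.012 = 73.74 m^(1/2)/s.

73.74


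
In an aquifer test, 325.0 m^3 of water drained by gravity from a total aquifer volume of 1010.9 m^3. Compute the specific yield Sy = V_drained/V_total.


Specific yield Sy = Volume drained / Total volume.
Sy = 325.0 / 1010.9
   = 0.3215.

0.3215


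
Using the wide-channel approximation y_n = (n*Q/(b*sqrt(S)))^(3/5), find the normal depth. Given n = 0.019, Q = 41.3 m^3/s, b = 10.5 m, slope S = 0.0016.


We use the wide-channel approximation y_n = (n*Q/(b*sqrt(S)))^(3/5).
sqrt(S) = sqrt(0.0016) = 0.04.
Numerator: n*Q = 0.019 * 41.3 = 0.7847.
Denominator: b*sqrt(S) = 10.5 * 0.04 = 0.42.
arg = 1.8683.
y_n = 1.8683^(3/5) = 1.455 m.

1.455


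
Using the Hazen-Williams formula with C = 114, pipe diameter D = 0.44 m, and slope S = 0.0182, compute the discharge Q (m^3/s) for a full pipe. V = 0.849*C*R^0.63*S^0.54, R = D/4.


For a full circular pipe, R = D/4 = 0.44/4 = 0.11 m.
V = 0.849 * 114 * 0.11^0.63 * 0.0182^0.54
  = 0.849 * 114 * 0.24893 * 0.114931
  = 2.769 m/s.
Pipe area A = pi*D^2/4 = pi*0.44^2/4 = 0.1521 m^2.
Q = A * V = 0.1521 * 2.769 = 0.421 m^3/s.

0.421


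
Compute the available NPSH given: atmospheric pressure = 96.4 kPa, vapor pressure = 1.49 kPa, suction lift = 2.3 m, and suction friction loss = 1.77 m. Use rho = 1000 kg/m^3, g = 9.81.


NPSHa = p_atm/(rho*g) - z_s - hf_s - p_vap/(rho*g).
p_atm/(rho*g) = 96.4*1000 / (1000*9.81) = 9.827 m.
p_vap/(rho*g) = 1.49*1000 / (1000*9.81) = 0.152 m.
NPSHa = 9.827 - 2.3 - 1.77 - 0.152
      = 5.6 m.

5.6


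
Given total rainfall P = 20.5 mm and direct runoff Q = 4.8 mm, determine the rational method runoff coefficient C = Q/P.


The runoff coefficient C = runoff depth / rainfall depth.
C = 4.8 / 20.5
  = 0.2341.

0.2341


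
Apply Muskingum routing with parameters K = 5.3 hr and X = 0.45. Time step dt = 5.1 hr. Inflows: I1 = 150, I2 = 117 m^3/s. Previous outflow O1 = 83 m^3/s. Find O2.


Muskingum coefficients:
denom = 2*K*(1-X) + dt = 2*5.3*(1-0.45) + 5.1 = 10.93.
C0 = (dt - 2*K*X)/denom = (5.1 - 2*5.3*0.45)/10.93 = 0.0302.
C1 = (dt + 2*K*X)/denom = (5.1 + 2*5.3*0.45)/10.93 = 0.903.
C2 = (2*K*(1-X) - dt)/denom = 0.0668.
O2 = C0*I2 + C1*I1 + C2*O1
   = 0.0302*117 + 0.903*150 + 0.0668*83
   = 144.53 m^3/s.

144.53


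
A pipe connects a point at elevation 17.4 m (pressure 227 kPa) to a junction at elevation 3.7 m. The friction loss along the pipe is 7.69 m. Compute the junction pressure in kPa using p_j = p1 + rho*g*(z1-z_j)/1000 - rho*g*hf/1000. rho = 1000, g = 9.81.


Junction pressure: p_j = p1 + rho*g*(z1 - z_j)/1000 - rho*g*hf/1000.
Elevation term = 1000*9.81*(17.4 - 3.7)/1000 = 134.397 kPa.
Friction term = 1000*9.81*7.69/1000 = 75.439 kPa.
p_j = 227 + 134.397 - 75.439 = 285.96 kPa.

285.96


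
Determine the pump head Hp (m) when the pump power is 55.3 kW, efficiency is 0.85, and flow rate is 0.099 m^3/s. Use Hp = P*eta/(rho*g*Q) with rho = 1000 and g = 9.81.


Pump head formula: Hp = P * eta / (rho * g * Q).
Numerator: P * eta = 55.3 * 1000 * 0.85 = 47005.0 W.
Denominator: rho * g * Q = 1000 * 9.81 * 0.099 = 971.19.
Hp = 47005.0 / 971.19 = 48.4 m.

48.4


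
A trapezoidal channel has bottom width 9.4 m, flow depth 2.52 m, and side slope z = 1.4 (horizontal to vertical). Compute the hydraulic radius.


For a trapezoidal section with side slope z:
A = (b + z*y)*y = (9.4 + 1.4*2.52)*2.52 = 32.579 m^2.
P = b + 2*y*sqrt(1 + z^2) = 9.4 + 2*2.52*sqrt(1 + 1.4^2) = 18.071 m.
R = A/P = 32.579 / 18.071 = 1.8028 m.

1.8028


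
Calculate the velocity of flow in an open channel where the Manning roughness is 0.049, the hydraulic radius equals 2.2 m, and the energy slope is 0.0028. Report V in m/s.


Manning's equation gives V = (1/n) * R^(2/3) * S^(1/2).
First, compute R^(2/3) = 2.2^(2/3) = 1.6915.
Next, S^(1/2) = 0.0028^(1/2) = 0.052915.
Then 1/n = 1/0.049 = 20.41.
V = 20.41 * 1.6915 * 0.052915 = 1.8267 m/s.

1.8267


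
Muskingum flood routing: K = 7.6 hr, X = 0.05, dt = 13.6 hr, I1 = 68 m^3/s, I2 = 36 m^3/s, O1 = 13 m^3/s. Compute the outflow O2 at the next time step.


Muskingum coefficients:
denom = 2*K*(1-X) + dt = 2*7.6*(1-0.05) + 13.6 = 28.04.
C0 = (dt - 2*K*X)/denom = (13.6 - 2*7.6*0.05)/28.04 = 0.4579.
C1 = (dt + 2*K*X)/denom = (13.6 + 2*7.6*0.05)/28.04 = 0.5121.
C2 = (2*K*(1-X) - dt)/denom = 0.03.
O2 = C0*I2 + C1*I1 + C2*O1
   = 0.4579*36 + 0.5121*68 + 0.03*13
   = 51.7 m^3/s.

51.7


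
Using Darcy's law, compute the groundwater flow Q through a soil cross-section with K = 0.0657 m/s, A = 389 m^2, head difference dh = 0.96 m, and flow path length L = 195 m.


Darcy's law: Q = K * A * i, where i = dh/L.
Hydraulic gradient i = 0.96 / 195 = 0.004923.
Q = 0.0657 * 389 * 0.004923
  = 0.1258 m^3/s.

0.1258


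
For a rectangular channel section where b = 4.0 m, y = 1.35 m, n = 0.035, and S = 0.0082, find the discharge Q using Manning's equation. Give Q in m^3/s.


For a rectangular channel, the cross-sectional area A = b * y = 4.0 * 1.35 = 5.4 m^2.
The wetted perimeter P = b + 2y = 4.0 + 2*1.35 = 6.7 m.
Hydraulic radius R = A/P = 5.4/6.7 = 0.806 m.
Velocity V = (1/n)*R^(2/3)*S^(1/2) = (1/0.035)*0.806^(2/3)*0.0082^(1/2) = 2.2407 m/s.
Discharge Q = A * V = 5.4 * 2.2407 = 12.1 m^3/s.

12.1


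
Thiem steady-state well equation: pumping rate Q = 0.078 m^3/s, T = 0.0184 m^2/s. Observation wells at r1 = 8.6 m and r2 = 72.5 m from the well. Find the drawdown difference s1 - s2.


Thiem equation: s1 - s2 = Q/(2*pi*T) * ln(r2/r1).
ln(r2/r1) = ln(72.5/8.6) = 2.1318.
Q/(2*pi*T) = 0.078 / (2*pi*0.0184) = 0.078 / 0.1156 = 0.6747.
s1 - s2 = 0.6747 * 2.1318 = 1.4383 m.

1.4383


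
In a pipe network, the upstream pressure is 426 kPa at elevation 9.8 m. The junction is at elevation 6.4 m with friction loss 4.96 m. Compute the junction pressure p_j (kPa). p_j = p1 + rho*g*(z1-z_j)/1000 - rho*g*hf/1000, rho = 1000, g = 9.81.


Junction pressure: p_j = p1 + rho*g*(z1 - z_j)/1000 - rho*g*hf/1000.
Elevation term = 1000*9.81*(9.8 - 6.4)/1000 = 33.354 kPa.
Friction term = 1000*9.81*4.96/1000 = 48.658 kPa.
p_j = 426 + 33.354 - 48.658 = 410.7 kPa.

410.7


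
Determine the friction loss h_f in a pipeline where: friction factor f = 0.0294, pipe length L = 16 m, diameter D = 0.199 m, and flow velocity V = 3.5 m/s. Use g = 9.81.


Darcy-Weisbach equation: h_f = f * (L/D) * V^2/(2g).
f * L/D = 0.0294 * 16/0.199 = 2.3638.
V^2/(2g) = 3.5^2 / (2*9.81) = 12.25 / 19.62 = 0.6244 m.
h_f = 2.3638 * 0.6244 = 1.476 m.

1.476


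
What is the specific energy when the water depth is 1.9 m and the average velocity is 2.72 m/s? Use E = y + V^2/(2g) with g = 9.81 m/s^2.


Specific energy E = y + V^2/(2g).
Velocity head = V^2/(2g) = 2.72^2 / (2*9.81) = 7.3984 / 19.62 = 0.3771 m.
E = 1.9 + 0.3771 = 2.2771 m.

2.2771


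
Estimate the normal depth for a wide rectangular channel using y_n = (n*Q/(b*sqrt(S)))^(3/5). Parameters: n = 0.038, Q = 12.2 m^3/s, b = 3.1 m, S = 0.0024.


We use the wide-channel approximation y_n = (n*Q/(b*sqrt(S)))^(3/5).
sqrt(S) = sqrt(0.0024) = 0.04899.
Numerator: n*Q = 0.038 * 12.2 = 0.4636.
Denominator: b*sqrt(S) = 3.1 * 0.04899 = 0.151869.
arg = 3.0526.
y_n = 3.0526^(3/5) = 1.9535 m.

1.9535


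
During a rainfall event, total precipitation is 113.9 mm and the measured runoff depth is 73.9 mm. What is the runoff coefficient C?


The runoff coefficient C = runoff depth / rainfall depth.
C = 73.9 / 113.9
  = 0.6488.

0.6488


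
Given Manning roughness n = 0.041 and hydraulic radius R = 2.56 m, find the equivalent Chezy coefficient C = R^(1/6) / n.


The Chezy coefficient relates to Manning's n through C = R^(1/6) / n.
R^(1/6) = 2.56^(1/6) = 1.169607.
C = 1.169607 / 0.041 = 28.53 m^(1/2)/s.

28.53


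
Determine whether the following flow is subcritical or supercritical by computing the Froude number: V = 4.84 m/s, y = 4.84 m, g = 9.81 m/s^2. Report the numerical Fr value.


The Froude number is defined as Fr = V / sqrt(g*y).
g*y = 9.81 * 4.84 = 47.4804.
sqrt(g*y) = sqrt(47.4804) = 6.8906.
Fr = 4.84 / 6.8906 = 0.7024.
Since Fr < 1, the flow is subcritical.

0.7024


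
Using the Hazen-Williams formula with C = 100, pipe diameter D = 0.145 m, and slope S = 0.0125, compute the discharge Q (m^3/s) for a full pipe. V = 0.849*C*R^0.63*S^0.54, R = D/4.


For a full circular pipe, R = D/4 = 0.145/4 = 0.0362 m.
V = 0.849 * 100 * 0.0362^0.63 * 0.0125^0.54
  = 0.849 * 100 * 0.123698 * 0.093828
  = 0.9854 m/s.
Pipe area A = pi*D^2/4 = pi*0.145^2/4 = 0.0165 m^2.
Q = A * V = 0.0165 * 0.9854 = 0.0163 m^3/s.

0.0163


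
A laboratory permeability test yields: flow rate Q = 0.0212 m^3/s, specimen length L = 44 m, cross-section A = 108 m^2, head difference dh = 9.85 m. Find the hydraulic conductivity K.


From K = Q*L / (A*dh):
Numerator: Q*L = 0.0212 * 44 = 0.9328.
Denominator: A*dh = 108 * 9.85 = 1063.8.
K = 0.9328 / 1063.8 = 0.000877 m/s.

0.000877


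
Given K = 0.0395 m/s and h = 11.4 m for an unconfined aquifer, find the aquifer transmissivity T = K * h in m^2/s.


Transmissivity is defined as T = K * h.
T = 0.0395 * 11.4
  = 0.4503 m^2/s.

0.4503


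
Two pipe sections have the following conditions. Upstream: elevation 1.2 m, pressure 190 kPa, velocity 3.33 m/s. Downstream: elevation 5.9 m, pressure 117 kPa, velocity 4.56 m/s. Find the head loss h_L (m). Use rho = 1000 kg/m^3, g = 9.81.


Total head at each section: H = z + p/(rho*g) + V^2/(2g).
H1 = 1.2 + 190*1000/(1000*9.81) + 3.33^2/(2*9.81)
   = 1.2 + 19.368 + 0.5652
   = 21.133 m.
H2 = 5.9 + 117*1000/(1000*9.81) + 4.56^2/(2*9.81)
   = 5.9 + 11.927 + 1.0598
   = 18.886 m.
h_L = H1 - H2 = 21.133 - 18.886 = 2.247 m.

2.247


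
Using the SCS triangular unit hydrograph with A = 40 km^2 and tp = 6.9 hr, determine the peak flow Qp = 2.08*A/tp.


SCS formula: Qp = 2.08 * A / tp.
Qp = 2.08 * 40 / 6.9
   = 83.2 / 6.9
   = 12.06 m^3/s per cm.

12.06


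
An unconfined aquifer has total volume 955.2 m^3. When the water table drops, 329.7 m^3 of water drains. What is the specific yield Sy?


Specific yield Sy = Volume drained / Total volume.
Sy = 329.7 / 955.2
   = 0.3452.

0.3452


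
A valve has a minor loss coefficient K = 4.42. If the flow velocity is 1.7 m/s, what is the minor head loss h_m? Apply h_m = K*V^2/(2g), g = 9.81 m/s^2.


Minor loss formula: h_m = K * V^2/(2g).
V^2 = 1.7^2 = 2.89.
V^2/(2g) = 2.89 / 19.62 = 0.1473 m.
h_m = 4.42 * 0.1473 = 0.6511 m.

0.6511


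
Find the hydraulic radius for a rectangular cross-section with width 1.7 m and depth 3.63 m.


For a rectangular section:
Flow area A = b * y = 1.7 * 3.63 = 6.17 m^2.
Wetted perimeter P = b + 2y = 1.7 + 2*3.63 = 8.96 m.
Hydraulic radius R = A/P = 6.17 / 8.96 = 0.6887 m.

0.6887


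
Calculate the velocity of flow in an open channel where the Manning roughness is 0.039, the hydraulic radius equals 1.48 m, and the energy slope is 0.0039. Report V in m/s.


Manning's equation gives V = (1/n) * R^(2/3) * S^(1/2).
First, compute R^(2/3) = 1.48^(2/3) = 1.2987.
Next, S^(1/2) = 0.0039^(1/2) = 0.06245.
Then 1/n = 1/0.039 = 25.64.
V = 25.64 * 1.2987 * 0.06245 = 2.0796 m/s.

2.0796


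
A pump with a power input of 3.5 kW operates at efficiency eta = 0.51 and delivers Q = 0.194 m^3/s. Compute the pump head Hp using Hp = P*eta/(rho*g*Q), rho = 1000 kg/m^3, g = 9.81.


Pump head formula: Hp = P * eta / (rho * g * Q).
Numerator: P * eta = 3.5 * 1000 * 0.51 = 1785.0 W.
Denominator: rho * g * Q = 1000 * 9.81 * 0.194 = 1903.14.
Hp = 1785.0 / 1903.14 = 0.94 m.

0.94


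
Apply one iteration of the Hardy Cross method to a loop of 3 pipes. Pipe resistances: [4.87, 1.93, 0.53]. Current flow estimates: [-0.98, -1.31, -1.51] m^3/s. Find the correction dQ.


Numerator terms (r*Q*|Q|): 4.87*-0.98*|-0.98| = -4.6771; 1.93*-1.31*|-1.31| = -3.3121; 0.53*-1.51*|-1.51| = -1.2085.
Sum of numerator = -9.1977.
Denominator terms (r*|Q|): 4.87*|-0.98| = 4.7726; 1.93*|-1.31| = 2.5283; 0.53*|-1.51| = 0.8003.
2 * sum of denominator = 2 * 8.1012 = 16.2024.
dQ = --9.1977 / 16.2024 = 0.5677 m^3/s.

0.5677


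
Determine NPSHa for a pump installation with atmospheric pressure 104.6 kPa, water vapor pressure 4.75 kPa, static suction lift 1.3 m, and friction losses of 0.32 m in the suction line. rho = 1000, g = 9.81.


NPSHa = p_atm/(rho*g) - z_s - hf_s - p_vap/(rho*g).
p_atm/(rho*g) = 104.6*1000 / (1000*9.81) = 10.663 m.
p_vap/(rho*g) = 4.75*1000 / (1000*9.81) = 0.484 m.
NPSHa = 10.663 - 1.3 - 0.32 - 0.484
      = 8.56 m.

8.56


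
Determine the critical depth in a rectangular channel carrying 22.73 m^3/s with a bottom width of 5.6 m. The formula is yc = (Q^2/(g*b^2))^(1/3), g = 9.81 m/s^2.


Using yc = (Q^2 / (g * b^2))^(1/3):
Q^2 = 22.73^2 = 516.65.
g * b^2 = 9.81 * 5.6^2 = 9.81 * 31.36 = 307.64.
Q^2 / (g*b^2) = 516.65 / 307.64 = 1.6794.
yc = 1.6794^(1/3) = 1.1886 m.

1.1886


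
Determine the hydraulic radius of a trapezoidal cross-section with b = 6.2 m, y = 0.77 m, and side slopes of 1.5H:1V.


For a trapezoidal section with side slope z:
A = (b + z*y)*y = (6.2 + 1.5*0.77)*0.77 = 5.663 m^2.
P = b + 2*y*sqrt(1 + z^2) = 6.2 + 2*0.77*sqrt(1 + 1.5^2) = 8.976 m.
R = A/P = 5.663 / 8.976 = 0.6309 m.

0.6309


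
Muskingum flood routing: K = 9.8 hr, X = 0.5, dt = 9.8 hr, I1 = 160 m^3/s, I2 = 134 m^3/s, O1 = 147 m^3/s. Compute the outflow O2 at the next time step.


Muskingum coefficients:
denom = 2*K*(1-X) + dt = 2*9.8*(1-0.5) + 9.8 = 19.6.
C0 = (dt - 2*K*X)/denom = (9.8 - 2*9.8*0.5)/19.6 = 0.0.
C1 = (dt + 2*K*X)/denom = (9.8 + 2*9.8*0.5)/19.6 = 1.0.
C2 = (2*K*(1-X) - dt)/denom = 0.0.
O2 = C0*I2 + C1*I1 + C2*O1
   = 0.0*134 + 1.0*160 + 0.0*147
   = 160.0 m^3/s.

160.0


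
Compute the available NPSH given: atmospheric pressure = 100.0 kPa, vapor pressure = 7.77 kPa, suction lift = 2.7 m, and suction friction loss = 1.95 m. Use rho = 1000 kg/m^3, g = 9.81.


NPSHa = p_atm/(rho*g) - z_s - hf_s - p_vap/(rho*g).
p_atm/(rho*g) = 100.0*1000 / (1000*9.81) = 10.194 m.
p_vap/(rho*g) = 7.77*1000 / (1000*9.81) = 0.792 m.
NPSHa = 10.194 - 2.7 - 1.95 - 0.792
      = 4.75 m.

4.75


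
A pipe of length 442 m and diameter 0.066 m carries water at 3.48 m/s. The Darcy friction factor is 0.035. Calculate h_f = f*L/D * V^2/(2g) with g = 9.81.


Darcy-Weisbach equation: h_f = f * (L/D) * V^2/(2g).
f * L/D = 0.035 * 442/0.066 = 234.3939.
V^2/(2g) = 3.48^2 / (2*9.81) = 12.1104 / 19.62 = 0.6172 m.
h_f = 234.3939 * 0.6172 = 144.679 m.

144.679


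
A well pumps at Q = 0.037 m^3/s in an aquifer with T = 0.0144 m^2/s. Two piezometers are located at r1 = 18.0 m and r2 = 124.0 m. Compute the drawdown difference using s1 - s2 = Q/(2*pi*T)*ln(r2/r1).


Thiem equation: s1 - s2 = Q/(2*pi*T) * ln(r2/r1).
ln(r2/r1) = ln(124.0/18.0) = 1.9299.
Q/(2*pi*T) = 0.037 / (2*pi*0.0144) = 0.037 / 0.0905 = 0.4089.
s1 - s2 = 0.4089 * 1.9299 = 0.7892 m.

0.7892


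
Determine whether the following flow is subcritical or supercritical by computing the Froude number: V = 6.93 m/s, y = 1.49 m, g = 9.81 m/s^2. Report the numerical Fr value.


The Froude number is defined as Fr = V / sqrt(g*y).
g*y = 9.81 * 1.49 = 14.6169.
sqrt(g*y) = sqrt(14.6169) = 3.8232.
Fr = 6.93 / 3.8232 = 1.8126.
Since Fr > 1, the flow is supercritical.

1.8126


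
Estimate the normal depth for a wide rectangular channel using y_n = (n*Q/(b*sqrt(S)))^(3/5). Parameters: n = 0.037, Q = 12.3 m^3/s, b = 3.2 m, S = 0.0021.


We use the wide-channel approximation y_n = (n*Q/(b*sqrt(S)))^(3/5).
sqrt(S) = sqrt(0.0021) = 0.045826.
Numerator: n*Q = 0.037 * 12.3 = 0.4551.
Denominator: b*sqrt(S) = 3.2 * 0.045826 = 0.146643.
arg = 3.1035.
y_n = 3.1035^(3/5) = 1.9729 m.

1.9729


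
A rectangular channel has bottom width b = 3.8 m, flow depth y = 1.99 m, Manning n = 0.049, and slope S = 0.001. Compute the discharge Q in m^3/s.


For a rectangular channel, the cross-sectional area A = b * y = 3.8 * 1.99 = 7.56 m^2.
The wetted perimeter P = b + 2y = 3.8 + 2*1.99 = 7.78 m.
Hydraulic radius R = A/P = 7.56/7.78 = 0.972 m.
Velocity V = (1/n)*R^(2/3)*S^(1/2) = (1/0.049)*0.972^(2/3)*0.001^(1/2) = 0.6333 m/s.
Discharge Q = A * V = 7.56 * 0.6333 = 4.789 m^3/s.

4.789


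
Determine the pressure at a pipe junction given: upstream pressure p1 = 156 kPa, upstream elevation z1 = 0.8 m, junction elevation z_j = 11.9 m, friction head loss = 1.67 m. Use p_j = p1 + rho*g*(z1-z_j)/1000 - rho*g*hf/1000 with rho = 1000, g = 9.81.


Junction pressure: p_j = p1 + rho*g*(z1 - z_j)/1000 - rho*g*hf/1000.
Elevation term = 1000*9.81*(0.8 - 11.9)/1000 = -108.891 kPa.
Friction term = 1000*9.81*1.67/1000 = 16.383 kPa.
p_j = 156 + -108.891 - 16.383 = 30.73 kPa.

30.73


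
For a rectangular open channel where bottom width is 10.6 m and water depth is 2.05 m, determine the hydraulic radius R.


For a rectangular section:
Flow area A = b * y = 10.6 * 2.05 = 21.73 m^2.
Wetted perimeter P = b + 2y = 10.6 + 2*2.05 = 14.7 m.
Hydraulic radius R = A/P = 21.73 / 14.7 = 1.4782 m.

1.4782


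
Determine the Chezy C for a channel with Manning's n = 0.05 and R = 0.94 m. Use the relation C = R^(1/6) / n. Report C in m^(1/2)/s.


The Chezy coefficient relates to Manning's n through C = R^(1/6) / n.
R^(1/6) = 0.94^(1/6) = 0.98974.
C = 0.98974 / 0.05 = 19.79 m^(1/2)/s.

19.79
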